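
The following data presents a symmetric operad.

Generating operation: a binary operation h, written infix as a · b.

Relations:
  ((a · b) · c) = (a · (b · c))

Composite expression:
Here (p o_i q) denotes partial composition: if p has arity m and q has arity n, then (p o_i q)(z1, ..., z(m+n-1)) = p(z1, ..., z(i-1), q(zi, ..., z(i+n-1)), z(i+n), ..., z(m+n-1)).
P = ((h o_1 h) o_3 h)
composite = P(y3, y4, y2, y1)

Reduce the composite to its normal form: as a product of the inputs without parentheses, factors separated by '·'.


The h-tree's shape is irrelevant; the y-reading-order decides.
(y3 · y4) reduces to y3 · y4
(y2 · y1) reduces to y2 · y1
((y3 · y4) · (y2 · y1)) reduces to y3 · y4 · y2 · y1

y3 · y4 · y2 · y1


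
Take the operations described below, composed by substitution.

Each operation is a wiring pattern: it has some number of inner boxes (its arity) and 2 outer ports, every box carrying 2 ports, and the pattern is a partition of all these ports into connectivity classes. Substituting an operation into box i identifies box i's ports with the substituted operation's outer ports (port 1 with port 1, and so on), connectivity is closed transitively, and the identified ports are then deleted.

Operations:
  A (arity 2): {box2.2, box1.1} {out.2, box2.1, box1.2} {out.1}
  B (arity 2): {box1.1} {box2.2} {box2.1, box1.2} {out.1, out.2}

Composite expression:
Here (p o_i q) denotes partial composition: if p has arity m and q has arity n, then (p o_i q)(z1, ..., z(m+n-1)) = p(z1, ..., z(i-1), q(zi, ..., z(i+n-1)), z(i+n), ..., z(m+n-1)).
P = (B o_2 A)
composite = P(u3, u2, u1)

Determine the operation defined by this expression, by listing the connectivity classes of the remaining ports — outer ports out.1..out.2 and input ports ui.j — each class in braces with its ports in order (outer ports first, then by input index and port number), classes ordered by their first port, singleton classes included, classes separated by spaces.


Two ports join when wires chain via B-identified ports.
after A, the pattern on (u2, u1) reads {out.1} {out.2, u1.1, u2.2} {u1.2, u2.1} (out.j = its outer ports)
after B, the pattern on (u3, u2, u1) reads {out.1, out.2} {u1.1, u2.2} {u1.2, u2.1} {u3.1} {u3.2} (out.j = its outer ports)

{out.1, out.2} {u1.1, u2.2} {u1.2, u2.1} {u3.1} {u3.2}


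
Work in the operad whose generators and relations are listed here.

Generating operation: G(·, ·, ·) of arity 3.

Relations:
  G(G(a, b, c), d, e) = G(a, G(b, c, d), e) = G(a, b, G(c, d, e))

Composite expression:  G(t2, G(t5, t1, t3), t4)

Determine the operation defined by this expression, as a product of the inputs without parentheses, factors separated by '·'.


Associativity of G dissolves the nesting; only the t-input order survives.
G(t5, t1, t3) collapses to t5 · t1 · t3
G(t2, G(t5, t1, t3), t4) collapses to t2 · t5 · t1 · t3 · t4

t2 · t5 · t1 · t3 · t4


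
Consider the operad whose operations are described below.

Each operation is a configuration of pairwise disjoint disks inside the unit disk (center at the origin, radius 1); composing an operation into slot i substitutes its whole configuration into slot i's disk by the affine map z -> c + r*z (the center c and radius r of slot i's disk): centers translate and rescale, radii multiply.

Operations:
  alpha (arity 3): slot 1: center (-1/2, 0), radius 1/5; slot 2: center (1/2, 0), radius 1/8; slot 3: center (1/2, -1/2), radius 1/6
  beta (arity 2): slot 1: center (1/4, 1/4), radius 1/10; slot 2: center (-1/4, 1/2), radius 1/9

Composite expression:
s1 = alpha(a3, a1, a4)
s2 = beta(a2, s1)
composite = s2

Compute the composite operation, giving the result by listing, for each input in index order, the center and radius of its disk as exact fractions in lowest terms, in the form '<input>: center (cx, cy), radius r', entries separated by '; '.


a1: center (-7/36, 1/2), radius 1/72; a2: center (1/4, 1/4), radius 1/10; a3: center (-11/36, 1/2), radius 1/45; a4: center (-7/36, 4/9), radius 1/54

Nesting under beta composes maps z -> c + r*z down each a-path.
a2: after 1 affine step, its disk has center (1/4, 1/4), radius 1/10
a3: after 2 affine steps, its disk has center (-11/36, 1/2), radius 1/45
a1: after 2 affine steps, its disk has center (-7/36, 1/2), radius 1/72
a4: after 2 affine steps, its disk has center (-7/36, 4/9), radius 1/54


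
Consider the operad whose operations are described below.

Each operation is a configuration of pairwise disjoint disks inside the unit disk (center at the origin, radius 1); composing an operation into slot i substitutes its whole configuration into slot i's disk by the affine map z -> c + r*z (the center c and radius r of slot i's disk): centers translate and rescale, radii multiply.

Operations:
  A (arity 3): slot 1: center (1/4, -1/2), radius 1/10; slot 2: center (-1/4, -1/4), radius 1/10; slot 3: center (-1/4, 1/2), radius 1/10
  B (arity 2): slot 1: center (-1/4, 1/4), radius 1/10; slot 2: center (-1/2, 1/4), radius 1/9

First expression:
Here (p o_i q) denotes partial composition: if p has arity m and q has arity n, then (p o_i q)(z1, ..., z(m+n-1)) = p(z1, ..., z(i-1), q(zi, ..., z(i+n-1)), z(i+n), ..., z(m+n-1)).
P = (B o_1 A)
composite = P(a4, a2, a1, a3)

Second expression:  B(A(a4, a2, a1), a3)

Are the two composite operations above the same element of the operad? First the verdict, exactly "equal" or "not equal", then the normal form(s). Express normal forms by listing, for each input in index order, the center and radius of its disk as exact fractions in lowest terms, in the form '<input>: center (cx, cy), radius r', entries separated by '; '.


equal: each reduces to a1: center (-11/40, 3/10), radius 1/100; a2: center (-11/40, 9/40), radius 1/100; a3: center (-1/2, 1/4), radius 1/9; a4: center (-9/40, 1/5), radius 1/100


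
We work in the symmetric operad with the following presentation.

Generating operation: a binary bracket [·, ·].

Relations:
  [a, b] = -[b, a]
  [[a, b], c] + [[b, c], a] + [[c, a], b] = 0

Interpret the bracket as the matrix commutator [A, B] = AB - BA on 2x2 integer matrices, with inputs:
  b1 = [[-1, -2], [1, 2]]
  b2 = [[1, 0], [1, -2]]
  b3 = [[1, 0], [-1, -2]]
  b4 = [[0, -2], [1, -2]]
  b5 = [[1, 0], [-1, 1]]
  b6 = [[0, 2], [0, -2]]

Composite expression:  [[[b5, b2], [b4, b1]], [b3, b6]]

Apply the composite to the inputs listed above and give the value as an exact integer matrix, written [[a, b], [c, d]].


[[0, -360], [-120, 0]]

[b5, b2] = [[0, 0], [-3, 0]]
[b4, b1] = [[0, -10], [-5, 0]]
[[b5, b2], [b4, b1]] = [[-30, 0], [0, 30]]
[b3, b6] = [[2, 6], [-2, -2]]
[[[b5, b2], [b4, b1]], [b3, b6]] = [[0, -360], [-120, 0]]


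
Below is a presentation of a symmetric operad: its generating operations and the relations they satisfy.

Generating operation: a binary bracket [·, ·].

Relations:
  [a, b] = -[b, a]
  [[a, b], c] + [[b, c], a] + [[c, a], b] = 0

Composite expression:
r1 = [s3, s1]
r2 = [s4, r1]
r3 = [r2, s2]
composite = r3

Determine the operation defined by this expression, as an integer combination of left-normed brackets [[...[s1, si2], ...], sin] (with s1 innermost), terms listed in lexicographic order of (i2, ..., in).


[[[s1, s3], s4], s2]

Expand each bracket as ab - ba; the s1-initial words give the coefficients.
Composite bracket: [[s4, [s3, s1]], s2]
Full expansion: 8 signed words from ab - ba (2^3 = 8).
The s1-initial words carry the normal form:
  sign of s1s3s4s2 is +1, so it contributes +[[[s1, s3], s4], s2]


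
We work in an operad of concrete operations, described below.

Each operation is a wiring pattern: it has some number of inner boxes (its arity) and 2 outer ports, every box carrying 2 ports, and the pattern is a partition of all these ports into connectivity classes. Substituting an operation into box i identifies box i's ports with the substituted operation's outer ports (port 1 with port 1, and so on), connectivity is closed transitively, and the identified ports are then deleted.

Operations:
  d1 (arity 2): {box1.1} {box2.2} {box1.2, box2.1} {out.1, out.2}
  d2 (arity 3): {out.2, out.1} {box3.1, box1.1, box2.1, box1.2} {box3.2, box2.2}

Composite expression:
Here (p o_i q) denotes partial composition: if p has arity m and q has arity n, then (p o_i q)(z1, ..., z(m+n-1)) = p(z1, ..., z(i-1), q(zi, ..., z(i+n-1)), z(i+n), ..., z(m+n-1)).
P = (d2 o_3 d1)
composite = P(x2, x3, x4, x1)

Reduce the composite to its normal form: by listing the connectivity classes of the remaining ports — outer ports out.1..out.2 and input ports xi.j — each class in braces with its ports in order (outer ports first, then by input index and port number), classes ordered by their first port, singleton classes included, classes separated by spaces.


{out.1, out.2} {x1.1, x4.2} {x1.2} {x2.1, x2.2, x3.1, x3.2} {x4.1}

Connectivity passes through glued d2-boundaries; trace each wire chain.
stage d1: inputs (x4, x1), connectivity {out.1, out.2} {x1.1, x4.2} {x1.2} {x4.1}, out.j its boundary
stage d2: inputs (x2, x3, x4, x1), connectivity {out.1, out.2} {x1.1, x4.2} {x1.2} {x2.1, x2.2, x3.1, x3.2} {x4.1}, out.j its boundary


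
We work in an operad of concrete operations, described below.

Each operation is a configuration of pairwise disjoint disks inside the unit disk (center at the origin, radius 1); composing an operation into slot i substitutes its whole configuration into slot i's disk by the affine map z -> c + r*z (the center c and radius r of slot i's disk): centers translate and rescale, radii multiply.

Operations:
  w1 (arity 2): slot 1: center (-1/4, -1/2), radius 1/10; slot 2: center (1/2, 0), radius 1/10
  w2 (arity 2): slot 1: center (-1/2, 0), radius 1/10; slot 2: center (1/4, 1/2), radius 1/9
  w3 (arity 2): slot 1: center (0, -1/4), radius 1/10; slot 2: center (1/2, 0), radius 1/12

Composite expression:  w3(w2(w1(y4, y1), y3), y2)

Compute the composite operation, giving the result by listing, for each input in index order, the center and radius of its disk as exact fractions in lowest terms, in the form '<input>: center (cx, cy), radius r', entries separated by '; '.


y1: center (-9/200, -1/4), radius 1/1000; y2: center (1/2, 0), radius 1/12; y3: center (1/40, -1/5), radius 1/90; y4: center (-21/400, -51/200), radius 1/1000

Nesting under w3 composes maps z -> c + r*z down each y-path.
y4 passes through 3 substitutions, ending at center (-21/400, -51/200), radius 1/1000
y1 passes through 3 substitutions, ending at center (-9/200, -1/4), radius 1/1000
y3 passes through 2 substitutions, ending at center (1/40, -1/5), radius 1/90
y2 passes through 1 substitution, ending at center (1/2, 0), radius 1/12


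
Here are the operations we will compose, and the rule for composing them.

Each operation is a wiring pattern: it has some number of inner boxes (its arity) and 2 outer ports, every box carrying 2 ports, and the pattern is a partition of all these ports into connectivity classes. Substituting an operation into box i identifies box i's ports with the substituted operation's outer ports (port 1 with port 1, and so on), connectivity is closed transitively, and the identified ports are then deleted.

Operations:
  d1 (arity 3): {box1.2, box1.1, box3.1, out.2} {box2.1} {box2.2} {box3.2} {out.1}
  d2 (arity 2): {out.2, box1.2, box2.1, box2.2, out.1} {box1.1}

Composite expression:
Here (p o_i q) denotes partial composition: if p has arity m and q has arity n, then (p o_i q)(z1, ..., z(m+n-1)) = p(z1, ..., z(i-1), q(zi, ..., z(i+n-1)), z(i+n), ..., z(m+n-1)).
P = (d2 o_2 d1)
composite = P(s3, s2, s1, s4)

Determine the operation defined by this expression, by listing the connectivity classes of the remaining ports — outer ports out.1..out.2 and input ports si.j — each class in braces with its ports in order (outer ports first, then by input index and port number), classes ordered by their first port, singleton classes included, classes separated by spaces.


{out.1, out.2, s2.1, s2.2, s3.2, s4.1} {s1.1} {s1.2} {s3.1} {s4.2}

After gluing at d2, chains via deleted ports link the s-ports.
through d1, on inputs (s2, s1, s4): {out.1} {out.2, s2.1, s2.2, s4.1} {s1.1} {s1.2} {s4.2} (out.j = stage outer ports)
through d2, on inputs (s3, s2, s1, s4): {out.1, out.2, s2.1, s2.2, s3.2, s4.1} {s1.1} {s1.2} {s3.1} {s4.2} (out.j = stage outer ports)


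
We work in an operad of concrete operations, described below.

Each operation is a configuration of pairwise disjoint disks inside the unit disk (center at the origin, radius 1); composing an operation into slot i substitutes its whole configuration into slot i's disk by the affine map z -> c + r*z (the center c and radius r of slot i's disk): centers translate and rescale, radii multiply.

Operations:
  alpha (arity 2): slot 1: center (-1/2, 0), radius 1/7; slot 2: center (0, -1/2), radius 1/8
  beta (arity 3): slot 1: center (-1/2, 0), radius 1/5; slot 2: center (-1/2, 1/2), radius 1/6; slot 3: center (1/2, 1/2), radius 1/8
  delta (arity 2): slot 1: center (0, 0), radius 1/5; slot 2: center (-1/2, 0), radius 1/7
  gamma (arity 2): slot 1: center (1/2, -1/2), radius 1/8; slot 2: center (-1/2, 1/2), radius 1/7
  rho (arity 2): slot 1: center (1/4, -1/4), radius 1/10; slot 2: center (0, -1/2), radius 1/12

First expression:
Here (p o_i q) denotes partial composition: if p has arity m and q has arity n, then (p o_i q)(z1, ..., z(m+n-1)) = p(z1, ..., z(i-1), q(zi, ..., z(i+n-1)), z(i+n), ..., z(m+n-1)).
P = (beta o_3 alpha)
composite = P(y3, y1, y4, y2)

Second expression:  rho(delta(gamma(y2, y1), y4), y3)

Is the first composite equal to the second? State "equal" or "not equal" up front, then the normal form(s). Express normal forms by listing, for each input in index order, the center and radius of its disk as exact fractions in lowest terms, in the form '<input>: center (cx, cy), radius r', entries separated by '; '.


not equal; first: y1: center (-1/2, 1/2), radius 1/6; y2: center (1/2, 7/16), radius 1/64; y3: center (-1/2, 0), radius 1/5; y4: center (7/16, 1/2), radius 1/56; second: y1: center (6/25, -6/25), radius 1/350; y2: center (13/50, -13/50), radius 1/400; y3: center (0, -1/2), radius 1/12; y4: center (1/5, -1/4), radius 1/70

The first composite normalizes to y1: center (-1/2, 1/2), radius 1/6; y2: center (1/2, 7/16), radius 1/64; y3: center (-1/2, 0), radius 1/5; y4: center (7/16, 1/2), radius 1/56
The second composite normalizes to y1: center (6/25, -6/25), radius 1/350; y2: center (13/50, -13/50), radius 1/400; y3: center (0, -1/2), radius 1/12; y4: center (1/5, -1/4), radius 1/70
They disagree, so not equal.


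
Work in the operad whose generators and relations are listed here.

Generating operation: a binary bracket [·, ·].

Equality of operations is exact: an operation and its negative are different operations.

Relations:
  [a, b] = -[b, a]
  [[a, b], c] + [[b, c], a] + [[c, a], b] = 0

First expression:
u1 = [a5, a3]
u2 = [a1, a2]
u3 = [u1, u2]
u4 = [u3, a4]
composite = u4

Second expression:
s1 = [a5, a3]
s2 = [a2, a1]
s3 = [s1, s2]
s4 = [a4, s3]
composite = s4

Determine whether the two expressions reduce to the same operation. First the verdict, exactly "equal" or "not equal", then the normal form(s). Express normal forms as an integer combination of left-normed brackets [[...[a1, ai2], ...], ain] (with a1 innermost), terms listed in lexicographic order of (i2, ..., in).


equal — both sides give [[[[a1, a2], a3], a5], a4] - [[[[a1, a2], a5], a3], a4]

The first expression reduces to [[[[a1, a2], a3], a5], a4] - [[[[a1, a2], a5], a3], a4]
The second expression reduces to [[[[a1, a2], a3], a5], a4] - [[[[a1, a2], a5], a3], a4]
Same normal form: equal.


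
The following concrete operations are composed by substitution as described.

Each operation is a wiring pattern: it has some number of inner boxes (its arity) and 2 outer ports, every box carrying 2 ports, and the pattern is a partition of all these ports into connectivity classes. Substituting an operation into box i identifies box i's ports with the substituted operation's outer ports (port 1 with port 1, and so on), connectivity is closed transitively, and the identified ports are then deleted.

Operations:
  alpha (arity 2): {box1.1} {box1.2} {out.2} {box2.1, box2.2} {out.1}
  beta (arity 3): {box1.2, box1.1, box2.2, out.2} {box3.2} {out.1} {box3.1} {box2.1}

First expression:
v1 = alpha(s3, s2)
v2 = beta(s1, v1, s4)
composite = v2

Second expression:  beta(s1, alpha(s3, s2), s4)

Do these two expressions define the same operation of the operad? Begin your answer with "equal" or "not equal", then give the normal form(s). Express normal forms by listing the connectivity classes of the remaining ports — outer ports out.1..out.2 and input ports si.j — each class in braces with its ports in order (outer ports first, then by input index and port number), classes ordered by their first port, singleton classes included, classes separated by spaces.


equal; both compose to {out.1} {out.2, s1.1, s1.2} {s2.1, s2.2} {s3.1} {s3.2} {s4.1} {s4.2}


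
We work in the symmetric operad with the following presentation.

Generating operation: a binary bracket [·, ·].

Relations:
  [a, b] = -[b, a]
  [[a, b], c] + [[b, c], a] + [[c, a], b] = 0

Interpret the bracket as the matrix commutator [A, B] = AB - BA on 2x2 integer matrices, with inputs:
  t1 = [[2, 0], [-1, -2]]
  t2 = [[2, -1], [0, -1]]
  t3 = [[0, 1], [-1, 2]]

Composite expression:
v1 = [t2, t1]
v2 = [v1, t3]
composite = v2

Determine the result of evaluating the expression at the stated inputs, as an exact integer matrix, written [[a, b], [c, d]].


[[-7, 10], [-4, 7]]


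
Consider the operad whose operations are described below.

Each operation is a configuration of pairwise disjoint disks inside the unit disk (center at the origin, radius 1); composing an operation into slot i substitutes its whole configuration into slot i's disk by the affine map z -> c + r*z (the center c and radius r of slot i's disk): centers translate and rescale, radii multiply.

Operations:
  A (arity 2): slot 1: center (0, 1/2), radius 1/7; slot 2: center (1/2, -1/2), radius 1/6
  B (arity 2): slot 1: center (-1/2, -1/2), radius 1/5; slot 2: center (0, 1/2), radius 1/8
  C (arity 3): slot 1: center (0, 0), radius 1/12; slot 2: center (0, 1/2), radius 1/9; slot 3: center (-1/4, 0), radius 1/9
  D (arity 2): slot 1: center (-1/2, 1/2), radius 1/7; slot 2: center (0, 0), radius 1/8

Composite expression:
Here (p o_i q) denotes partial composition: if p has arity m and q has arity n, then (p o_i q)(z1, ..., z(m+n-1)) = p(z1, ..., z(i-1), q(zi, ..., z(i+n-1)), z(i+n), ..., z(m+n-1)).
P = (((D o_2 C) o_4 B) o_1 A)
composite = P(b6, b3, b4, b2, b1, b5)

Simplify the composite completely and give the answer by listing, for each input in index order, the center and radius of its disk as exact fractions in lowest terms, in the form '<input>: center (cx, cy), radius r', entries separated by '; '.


b1: center (-11/288, -1/144), radius 1/360; b2: center (0, 1/16), radius 1/72; b3: center (-3/7, 3/7), radius 1/42; b4: center (0, 0), radius 1/96; b5: center (-1/32, 1/144), radius 1/576; b6: center (-1/2, 4/7), radius 1/49


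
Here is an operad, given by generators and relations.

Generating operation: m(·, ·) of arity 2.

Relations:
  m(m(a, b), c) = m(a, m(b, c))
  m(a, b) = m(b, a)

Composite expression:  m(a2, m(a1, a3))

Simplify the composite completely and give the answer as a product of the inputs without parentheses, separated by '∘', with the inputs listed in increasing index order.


a1 ∘ a2 ∘ a3


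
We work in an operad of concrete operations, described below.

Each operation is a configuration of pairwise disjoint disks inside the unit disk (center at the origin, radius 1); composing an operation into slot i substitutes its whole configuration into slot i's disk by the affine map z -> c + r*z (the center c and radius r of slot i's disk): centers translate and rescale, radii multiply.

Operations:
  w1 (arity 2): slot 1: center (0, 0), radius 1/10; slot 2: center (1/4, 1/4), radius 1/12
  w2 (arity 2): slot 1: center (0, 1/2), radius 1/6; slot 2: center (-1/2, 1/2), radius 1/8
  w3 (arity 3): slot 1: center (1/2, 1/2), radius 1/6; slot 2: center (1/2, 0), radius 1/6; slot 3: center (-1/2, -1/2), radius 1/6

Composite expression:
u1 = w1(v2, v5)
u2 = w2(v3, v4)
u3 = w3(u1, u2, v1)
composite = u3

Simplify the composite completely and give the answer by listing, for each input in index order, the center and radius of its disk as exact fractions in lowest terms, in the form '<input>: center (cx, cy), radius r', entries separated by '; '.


v1: center (-1/2, -1/2), radius 1/6; v2: center (1/2, 1/2), radius 1/60; v3: center (1/2, 1/12), radius 1/36; v4: center (5/12, 1/12), radius 1/48; v5: center (13/24, 13/24), radius 1/72

Only the slot chain above each v matters under w3; compose those maps.
for v2, the 2-step affine chain lands on center (1/2, 1/2), radius 1/60
for v5, the 2-step affine chain lands on center (13/24, 13/24), radius 1/72
for v3, the 2-step affine chain lands on center (1/2, 1/12), radius 1/36
for v4, the 2-step affine chain lands on center (5/12, 1/12), radius 1/48
for v1, the 1-step affine chain lands on center (-1/2, -1/2), radius 1/6


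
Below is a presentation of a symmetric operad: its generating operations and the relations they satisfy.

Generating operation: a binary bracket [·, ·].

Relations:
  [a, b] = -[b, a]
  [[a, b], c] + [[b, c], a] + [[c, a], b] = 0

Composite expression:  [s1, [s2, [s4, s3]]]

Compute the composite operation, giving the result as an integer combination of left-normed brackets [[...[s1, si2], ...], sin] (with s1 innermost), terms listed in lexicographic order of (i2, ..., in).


In the tensor algebra, words opening s1 carry the s1-anchored form.
Composite bracket: [s1, [s2, [s4, s3]]]
The bracket unfolds into 8 signed words via [a, b] = ab - ba (2^3 = 8).
Collect the words opening with s1:
  sign of s1s2s3s4 is -1, so it contributes -[[[s1, s2], s3], s4]
  sign of s1s2s4s3 is +1, so it contributes +[[[s1, s2], s4], s3]
  sign of s1s3s4s2 is +1, so it contributes +[[[s1, s3], s4], s2]
  sign of s1s4s3s2 is -1, so it contributes -[[[s1, s4], s3], s2]

-[[[s1, s2], s3], s4] + [[[s1, s2], s4], s3] + [[[s1, s3], s4], s2] - [[[s1, s4], s3], s2]


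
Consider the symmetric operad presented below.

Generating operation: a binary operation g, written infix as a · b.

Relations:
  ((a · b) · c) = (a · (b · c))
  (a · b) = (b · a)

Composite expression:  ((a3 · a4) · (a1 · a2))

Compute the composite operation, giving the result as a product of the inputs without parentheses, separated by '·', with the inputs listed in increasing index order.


a1 · a2 · a3 · a4

Key point: g commutes, so take the a-inputs in any fixed order.
(a3 · a4) reduces to a3 · a4
(a1 · a2) reduces to a1 · a2
((a3 · a4) · (a1 · a2)) reduces to a3 · a4 · a1 · a2
sorting the factors by input index: a1 · a2 · a3 · a4


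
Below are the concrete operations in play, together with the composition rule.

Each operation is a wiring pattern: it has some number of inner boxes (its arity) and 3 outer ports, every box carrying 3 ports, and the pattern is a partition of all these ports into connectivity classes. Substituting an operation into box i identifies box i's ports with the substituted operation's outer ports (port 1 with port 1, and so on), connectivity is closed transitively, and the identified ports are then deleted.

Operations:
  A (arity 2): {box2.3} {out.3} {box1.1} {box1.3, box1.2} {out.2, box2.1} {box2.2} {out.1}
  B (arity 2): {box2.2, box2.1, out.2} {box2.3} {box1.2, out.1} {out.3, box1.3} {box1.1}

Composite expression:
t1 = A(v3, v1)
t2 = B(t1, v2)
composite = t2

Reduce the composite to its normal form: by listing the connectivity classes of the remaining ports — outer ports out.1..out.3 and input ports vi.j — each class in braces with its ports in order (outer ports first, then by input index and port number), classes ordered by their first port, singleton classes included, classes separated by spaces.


{out.1, v1.1} {out.2, v2.1, v2.2} {out.3} {v1.2} {v1.3} {v2.3} {v3.1} {v3.2, v3.3}

After gluing at B, chains via deleted ports link the v-ports.
the subtree at A composes to {out.1} {out.2, v1.1} {out.3} {v1.2} {v1.3} {v3.1} {v3.2, v3.3} on (v3, v1); out.j = own outer ports
the subtree at B composes to {out.1, v1.1} {out.2, v2.1, v2.2} {out.3} {v1.2} {v1.3} {v2.3} {v3.1} {v3.2, v3.3} on (v3, v1, v2); out.j = own outer ports


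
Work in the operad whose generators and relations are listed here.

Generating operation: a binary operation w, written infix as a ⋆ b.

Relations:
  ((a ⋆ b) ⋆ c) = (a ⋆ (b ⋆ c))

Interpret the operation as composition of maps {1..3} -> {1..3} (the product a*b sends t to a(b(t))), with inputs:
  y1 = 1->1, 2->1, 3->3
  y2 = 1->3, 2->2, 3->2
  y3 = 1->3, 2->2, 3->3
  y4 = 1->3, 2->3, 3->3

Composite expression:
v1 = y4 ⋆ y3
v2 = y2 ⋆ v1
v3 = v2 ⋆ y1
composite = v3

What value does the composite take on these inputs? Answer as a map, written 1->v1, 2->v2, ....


1->2, 2->2, 3->2

(y4 ⋆ y3) = 1->3, 2->3, 3->3
(y2 ⋆ (y4 ⋆ y3)) = 1->2, 2->2, 3->2
((y2 ⋆ (y4 ⋆ y3)) ⋆ y1) = 1->2, 2->2, 3->2


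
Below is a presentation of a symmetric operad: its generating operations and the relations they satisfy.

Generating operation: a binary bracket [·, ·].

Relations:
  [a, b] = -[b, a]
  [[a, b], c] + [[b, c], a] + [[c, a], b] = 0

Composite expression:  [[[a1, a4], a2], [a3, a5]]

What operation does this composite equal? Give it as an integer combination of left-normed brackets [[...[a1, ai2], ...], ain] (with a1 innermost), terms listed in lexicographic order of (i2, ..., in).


[[[[a1, a4], a2], a3], a5] - [[[[a1, a4], a2], a5], a3]

Left-normed coefficients sit on the a1-initial expansion words.
Composite bracket: [[[a1, a4], a2], [a3, a5]]
Expanding via [a, b] = ab - ba: 16 signed words (2^4 = 16).
Keep just the words that open with a1:
  a1a4a2a3a5 (sign +1) contributes +[[[[a1, a4], a2], a3], a5]
  a1a4a2a5a3 (sign -1) contributes -[[[[a1, a4], a2], a5], a3]


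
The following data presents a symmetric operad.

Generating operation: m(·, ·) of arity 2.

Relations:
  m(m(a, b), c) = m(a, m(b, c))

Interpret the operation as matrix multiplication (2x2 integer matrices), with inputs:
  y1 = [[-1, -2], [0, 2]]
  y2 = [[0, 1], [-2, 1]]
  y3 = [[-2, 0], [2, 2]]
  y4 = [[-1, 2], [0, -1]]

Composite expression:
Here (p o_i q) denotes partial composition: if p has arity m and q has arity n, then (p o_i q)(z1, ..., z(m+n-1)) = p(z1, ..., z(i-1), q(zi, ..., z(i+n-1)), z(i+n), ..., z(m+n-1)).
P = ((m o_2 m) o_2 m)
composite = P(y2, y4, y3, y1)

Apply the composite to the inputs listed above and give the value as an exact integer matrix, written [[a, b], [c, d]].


[[2, 0], [14, 8]]

m(y4, y3) = [[6, 4], [-2, -2]]
m(m(y4, y3), y1) = [[-6, -4], [2, 0]]
m(y2, m(m(y4, y3), y1)) = [[2, 0], [14, 8]]


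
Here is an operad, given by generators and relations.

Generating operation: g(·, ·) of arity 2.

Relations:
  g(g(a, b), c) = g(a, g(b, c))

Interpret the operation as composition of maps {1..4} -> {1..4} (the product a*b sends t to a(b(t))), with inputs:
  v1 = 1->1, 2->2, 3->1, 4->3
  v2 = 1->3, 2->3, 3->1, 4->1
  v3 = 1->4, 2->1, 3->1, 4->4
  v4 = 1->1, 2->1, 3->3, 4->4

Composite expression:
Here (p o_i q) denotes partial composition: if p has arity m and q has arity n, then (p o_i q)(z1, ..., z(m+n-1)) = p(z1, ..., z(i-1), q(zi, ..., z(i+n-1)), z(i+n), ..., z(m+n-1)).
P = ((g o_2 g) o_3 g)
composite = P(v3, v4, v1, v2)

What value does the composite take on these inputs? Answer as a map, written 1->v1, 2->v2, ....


1->4, 2->4, 3->4, 4->4

g(v1, v2) = 1->1, 2->1, 3->1, 4->1
g(v4, g(v1, v2)) = 1->1, 2->1, 3->1, 4->1
g(v3, g(v4, g(v1, v2))) = 1->4, 2->4, 3->4, 4->4


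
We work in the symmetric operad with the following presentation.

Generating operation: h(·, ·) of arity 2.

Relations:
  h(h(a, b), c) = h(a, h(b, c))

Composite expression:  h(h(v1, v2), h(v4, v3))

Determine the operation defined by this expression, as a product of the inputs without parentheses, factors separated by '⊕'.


v1 ⊕ v2 ⊕ v4 ⊕ v3

Under associativity of h, the answer is the v's in reading order.
h(v1, v2) spells out as v1 ⊕ v2
h(v4, v3) spells out as v4 ⊕ v3
h(h(v1, v2), h(v4, v3)) spells out as v1 ⊕ v2 ⊕ v4 ⊕ v3


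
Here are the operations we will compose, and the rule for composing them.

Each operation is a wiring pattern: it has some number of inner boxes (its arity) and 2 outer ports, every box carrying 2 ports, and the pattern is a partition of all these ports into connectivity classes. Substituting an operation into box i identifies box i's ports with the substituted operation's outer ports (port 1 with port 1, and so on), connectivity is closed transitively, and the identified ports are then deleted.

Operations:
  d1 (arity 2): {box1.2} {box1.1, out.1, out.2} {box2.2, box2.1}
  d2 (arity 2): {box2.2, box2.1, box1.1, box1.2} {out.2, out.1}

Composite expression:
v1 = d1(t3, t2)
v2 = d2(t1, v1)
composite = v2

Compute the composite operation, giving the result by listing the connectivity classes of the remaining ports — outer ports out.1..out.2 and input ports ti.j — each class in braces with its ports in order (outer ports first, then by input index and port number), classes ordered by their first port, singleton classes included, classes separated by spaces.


{out.1, out.2} {t1.1, t1.2, t3.1} {t2.1, t2.2} {t3.2}

Treat the ports identified at d2 as solder joints: merge, then drop.
d1 over (t3, t2) gives {out.1, out.2, t3.1} {t2.1, t2.2} {t3.2}, out.j being that stage's outer ports
d2 over (t1, t3, t2) gives {out.1, out.2} {t1.1, t1.2, t3.1} {t2.1, t2.2} {t3.2}, out.j being that stage's outer ports


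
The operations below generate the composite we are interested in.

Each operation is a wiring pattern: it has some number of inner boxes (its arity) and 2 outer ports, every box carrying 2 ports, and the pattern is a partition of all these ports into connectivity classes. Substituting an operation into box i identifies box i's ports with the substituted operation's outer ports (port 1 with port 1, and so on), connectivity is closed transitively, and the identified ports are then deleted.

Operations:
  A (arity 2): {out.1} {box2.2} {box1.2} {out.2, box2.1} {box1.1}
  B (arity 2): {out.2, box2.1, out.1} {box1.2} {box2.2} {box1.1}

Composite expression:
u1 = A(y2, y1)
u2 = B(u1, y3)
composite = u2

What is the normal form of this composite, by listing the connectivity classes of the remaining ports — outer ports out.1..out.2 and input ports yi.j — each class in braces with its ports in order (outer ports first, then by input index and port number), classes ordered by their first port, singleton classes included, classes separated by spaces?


{out.1, out.2, y3.1} {y1.1} {y1.2} {y2.1} {y2.2} {y3.2}

Substituting into B glues patterns; closure does the rest.
after A, the pattern on (y2, y1) reads {out.1} {out.2, y1.1} {y1.2} {y2.1} {y2.2} (out.j = its outer ports)
after B, the pattern on (y2, y1, y3) reads {out.1, out.2, y3.1} {y1.1} {y1.2} {y2.1} {y2.2} {y3.2} (out.j = its outer ports)


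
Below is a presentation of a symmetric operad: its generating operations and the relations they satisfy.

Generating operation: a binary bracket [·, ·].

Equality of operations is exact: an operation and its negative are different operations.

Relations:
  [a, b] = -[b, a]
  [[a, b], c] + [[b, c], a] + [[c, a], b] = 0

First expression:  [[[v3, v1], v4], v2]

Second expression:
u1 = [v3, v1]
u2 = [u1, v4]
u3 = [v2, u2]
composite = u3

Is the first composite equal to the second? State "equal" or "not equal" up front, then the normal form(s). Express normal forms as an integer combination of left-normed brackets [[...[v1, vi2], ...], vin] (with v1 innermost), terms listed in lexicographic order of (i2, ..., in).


not equal; first: -[[[v1, v3], v4], v2]; second: [[[v1, v3], v4], v2]

Reducing the first expression gives -[[[v1, v3], v4], v2]
Reducing the second expression gives [[[v1, v3], v4], v2]
Distinct normal forms: not equal.


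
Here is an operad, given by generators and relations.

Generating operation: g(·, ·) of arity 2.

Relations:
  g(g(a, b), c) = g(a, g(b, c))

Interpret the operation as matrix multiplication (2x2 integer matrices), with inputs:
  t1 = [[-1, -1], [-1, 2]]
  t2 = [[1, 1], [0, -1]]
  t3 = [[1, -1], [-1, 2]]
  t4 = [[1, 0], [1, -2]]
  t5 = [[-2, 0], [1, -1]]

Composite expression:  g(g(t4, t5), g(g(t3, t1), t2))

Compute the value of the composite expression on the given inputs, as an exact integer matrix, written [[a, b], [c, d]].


g(t4, t5) = [[-2, 0], [-4, 2]]
g(t3, t1) = [[0, -3], [-1, 5]]
g(g(t3, t1), t2) = [[0, 3], [-1, -6]]
g(g(t4, t5), g(g(t3, t1), t2)) = [[0, -6], [-2, -24]]

[[0, -6], [-2, -24]]


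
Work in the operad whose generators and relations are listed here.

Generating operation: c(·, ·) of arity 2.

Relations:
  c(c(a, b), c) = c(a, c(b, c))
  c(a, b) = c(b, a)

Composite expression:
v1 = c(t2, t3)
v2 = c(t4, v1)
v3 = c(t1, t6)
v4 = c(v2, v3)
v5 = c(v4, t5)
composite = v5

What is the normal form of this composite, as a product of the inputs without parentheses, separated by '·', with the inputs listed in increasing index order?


t1 · t2 · t3 · t4 · t5 · t6

With c associative and commutative, the t-input set is all that matters.
c(t2, t3) linearizes to t2 · t3
c(t4, c(t2, t3)) linearizes to t4 · t2 · t3
c(t1, t6) linearizes to t1 · t6
c(c(t4, c(t2, t3)), c(t1, t6)) linearizes to t4 · t2 · t3 · t1 · t6
c(c(c(t4, c(t2, t3)), c(t1, t6)), t5) linearizes to t4 · t2 · t3 · t1 · t6 · t5
putting the inputs in ascending order: t1 · t2 · t3 · t4 · t5 · t6


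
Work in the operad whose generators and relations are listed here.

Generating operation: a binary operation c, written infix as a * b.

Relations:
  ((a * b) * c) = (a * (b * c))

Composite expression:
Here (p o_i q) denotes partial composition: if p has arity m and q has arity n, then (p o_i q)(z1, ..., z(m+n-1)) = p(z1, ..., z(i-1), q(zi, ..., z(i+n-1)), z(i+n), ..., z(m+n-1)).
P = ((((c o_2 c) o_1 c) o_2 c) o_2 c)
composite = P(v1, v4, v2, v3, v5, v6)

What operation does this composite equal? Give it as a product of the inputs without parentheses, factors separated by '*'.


v1 * v4 * v2 * v3 * v5 * v6

Every regrouping of c is equal, so read the v-inputs in written order.
(v4 * v2) flattens to v4 * v2
((v4 * v2) * v3) flattens to v4 * v2 * v3
(v1 * ((v4 * v2) * v3)) flattens to v1 * v4 * v2 * v3
(v5 * v6) flattens to v5 * v6
((v1 * ((v4 * v2) * v3)) * (v5 * v6)) flattens to v1 * v4 * v2 * v3 * v5 * v6


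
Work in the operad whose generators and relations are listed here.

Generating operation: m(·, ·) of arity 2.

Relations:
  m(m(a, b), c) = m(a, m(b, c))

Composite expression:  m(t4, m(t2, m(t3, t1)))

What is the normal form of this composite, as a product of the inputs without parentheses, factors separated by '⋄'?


t4 ⋄ t2 ⋄ t3 ⋄ t1

The m-tree's shape is irrelevant; the t-reading-order decides.
m(t3, t1) linearizes to t3 ⋄ t1
m(t2, m(t3, t1)) linearizes to t2 ⋄ t3 ⋄ t1
m(t4, m(t2, m(t3, t1))) linearizes to t4 ⋄ t2 ⋄ t3 ⋄ t1


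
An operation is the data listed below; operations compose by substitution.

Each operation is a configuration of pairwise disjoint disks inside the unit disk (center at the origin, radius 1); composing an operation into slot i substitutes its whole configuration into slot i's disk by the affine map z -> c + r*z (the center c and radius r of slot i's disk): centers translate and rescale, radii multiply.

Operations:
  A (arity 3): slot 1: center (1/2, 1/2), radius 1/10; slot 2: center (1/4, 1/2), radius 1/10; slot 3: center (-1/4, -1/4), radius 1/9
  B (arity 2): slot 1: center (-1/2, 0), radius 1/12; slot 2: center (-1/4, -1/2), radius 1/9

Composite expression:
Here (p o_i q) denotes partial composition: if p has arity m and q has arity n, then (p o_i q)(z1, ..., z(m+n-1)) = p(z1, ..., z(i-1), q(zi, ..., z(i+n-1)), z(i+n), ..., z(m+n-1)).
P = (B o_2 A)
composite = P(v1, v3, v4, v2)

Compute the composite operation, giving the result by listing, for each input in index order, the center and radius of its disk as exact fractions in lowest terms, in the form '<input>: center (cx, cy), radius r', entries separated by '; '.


Affine substitution under B: radii multiply and v-centers shift.
tracing v1 down its 1-map path: center (-1/2, 0), radius 1/12
tracing v3 down its 2-map path: center (-7/36, -4/9), radius 1/90
tracing v4 down its 2-map path: center (-2/9, -4/9), radius 1/90
tracing v2 down its 2-map path: center (-5/18, -19/36), radius 1/81

v1: center (-1/2, 0), radius 1/12; v2: center (-5/18, -19/36), radius 1/81; v3: center (-7/36, -4/9), radius 1/90; v4: center (-2/9, -4/9), radius 1/90


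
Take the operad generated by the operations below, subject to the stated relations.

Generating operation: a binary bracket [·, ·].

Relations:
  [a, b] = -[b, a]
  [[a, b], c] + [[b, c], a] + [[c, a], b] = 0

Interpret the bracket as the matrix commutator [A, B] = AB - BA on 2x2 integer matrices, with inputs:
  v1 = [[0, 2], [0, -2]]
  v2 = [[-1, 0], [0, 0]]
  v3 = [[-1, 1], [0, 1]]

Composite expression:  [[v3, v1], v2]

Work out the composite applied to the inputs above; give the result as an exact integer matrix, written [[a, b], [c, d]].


[[0, -6], [0, 0]]


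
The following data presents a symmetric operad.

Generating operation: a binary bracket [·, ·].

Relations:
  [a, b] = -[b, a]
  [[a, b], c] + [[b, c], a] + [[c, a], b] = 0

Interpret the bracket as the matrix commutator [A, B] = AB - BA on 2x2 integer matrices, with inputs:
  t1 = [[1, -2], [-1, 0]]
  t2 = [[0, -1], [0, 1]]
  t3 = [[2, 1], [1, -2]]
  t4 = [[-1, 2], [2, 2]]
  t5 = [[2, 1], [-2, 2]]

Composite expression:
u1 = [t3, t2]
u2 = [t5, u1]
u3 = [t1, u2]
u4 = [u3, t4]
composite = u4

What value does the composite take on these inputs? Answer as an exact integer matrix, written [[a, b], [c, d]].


[[-96, -66], [-78, 96]]

[t3, t2] = [[1, -3], [-1, -1]]
[t5, [t3, t2]] = [[-7, -2], [-4, 7]]
[t1, [t5, [t3, t2]]] = [[6, -30], [18, -6]]
[[t1, [t5, [t3, t2]]], t4] = [[-96, -66], [-78, 96]]


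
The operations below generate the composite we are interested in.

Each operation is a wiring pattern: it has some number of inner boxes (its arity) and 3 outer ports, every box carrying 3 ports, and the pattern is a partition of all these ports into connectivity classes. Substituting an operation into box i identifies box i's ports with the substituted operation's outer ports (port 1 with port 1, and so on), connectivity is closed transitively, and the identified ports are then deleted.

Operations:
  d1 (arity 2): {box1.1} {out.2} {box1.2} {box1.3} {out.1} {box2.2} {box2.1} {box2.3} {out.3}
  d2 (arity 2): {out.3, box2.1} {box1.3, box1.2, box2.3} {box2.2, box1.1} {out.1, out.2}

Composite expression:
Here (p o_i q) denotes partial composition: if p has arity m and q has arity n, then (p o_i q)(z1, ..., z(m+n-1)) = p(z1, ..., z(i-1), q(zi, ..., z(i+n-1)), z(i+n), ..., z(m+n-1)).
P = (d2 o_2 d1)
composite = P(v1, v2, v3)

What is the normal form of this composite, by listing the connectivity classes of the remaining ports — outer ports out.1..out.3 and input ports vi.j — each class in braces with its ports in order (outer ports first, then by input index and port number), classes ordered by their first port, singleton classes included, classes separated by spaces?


{out.1, out.2} {out.3} {v1.1} {v1.2, v1.3} {v2.1} {v2.2} {v2.3} {v3.1} {v3.2} {v3.3}

Connectivity passes through glued d2-boundaries; trace each wire chain.
d1 over (v2, v3) gives {out.1} {out.2} {out.3} {v2.1} {v2.2} {v2.3} {v3.1} {v3.2} {v3.3}, out.j being that stage's outer ports
d2 over (v1, v2, v3) gives {out.1, out.2} {out.3} {v1.1} {v1.2, v1.3} {v2.1} {v2.2} {v2.3} {v3.1} {v3.2} {v3.3}, out.j being that stage's outer ports


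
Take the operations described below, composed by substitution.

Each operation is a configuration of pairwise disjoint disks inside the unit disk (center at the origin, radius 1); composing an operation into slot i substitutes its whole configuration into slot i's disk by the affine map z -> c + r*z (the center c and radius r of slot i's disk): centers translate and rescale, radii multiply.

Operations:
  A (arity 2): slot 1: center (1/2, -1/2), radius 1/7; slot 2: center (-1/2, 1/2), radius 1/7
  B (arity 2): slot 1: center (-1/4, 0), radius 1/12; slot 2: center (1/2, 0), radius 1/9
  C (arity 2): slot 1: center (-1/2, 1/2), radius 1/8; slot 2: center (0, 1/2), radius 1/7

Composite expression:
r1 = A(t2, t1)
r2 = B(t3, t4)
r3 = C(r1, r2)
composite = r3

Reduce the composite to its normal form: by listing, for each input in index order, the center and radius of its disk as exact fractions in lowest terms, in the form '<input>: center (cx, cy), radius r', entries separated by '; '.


t1: center (-9/16, 9/16), radius 1/56; t2: center (-7/16, 7/16), radius 1/56; t3: center (-1/28, 1/2), radius 1/84; t4: center (1/14, 1/2), radius 1/63

Below C, radii multiply path by path; the t-disk centers shift.
t2: after 2 affine steps, its disk has center (-7/16, 7/16), radius 1/56
t1: after 2 affine steps, its disk has center (-9/16, 9/16), radius 1/56
t3: after 2 affine steps, its disk has center (-1/28, 1/2), radius 1/84
t4: after 2 affine steps, its disk has center (1/14, 1/2), radius 1/63
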